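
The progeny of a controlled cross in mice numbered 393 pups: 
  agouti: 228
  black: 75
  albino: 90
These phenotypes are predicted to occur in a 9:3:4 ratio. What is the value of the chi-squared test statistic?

Expected counts for N = 393 under a 9:3:4 ratio (total parts = 16):
  agouti: 393 × 9/16 = 221.0625
  black: 393 × 3/16 = 73.6875
  albino: 393 × 4/16 = 98.25
χ² = Σ (O − E)² / E
  agouti: (228 − 221.0625)² / 221.0625 = 0.2177
  black: (75 − 73.6875)² / 73.6875 = 0.0234
  albino: (90 − 98.25)² / 98.25 = 0.6927
χ² = 0.2177 + 0.0234 + 0.6927 = 0.9338 ≈ 0.934

0.934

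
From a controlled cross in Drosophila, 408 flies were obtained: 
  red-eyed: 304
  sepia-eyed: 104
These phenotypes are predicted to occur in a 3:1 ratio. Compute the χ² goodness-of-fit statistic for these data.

Expected counts for N = 408 under a 3:1 ratio (total parts = 4):
  red-eyed: 408 × 3/4 = 306
  sepia-eyed: 408 × 1/4 = 102
χ² = Σ (O − E)² / E
  red-eyed: (304 − 306)² / 306 = 0.0131
  sepia-eyed: (104 − 102)² / 102 = 0.0392
χ² = 0.0131 + 0.0392 = 0.0523 ≈ 0.052

0.052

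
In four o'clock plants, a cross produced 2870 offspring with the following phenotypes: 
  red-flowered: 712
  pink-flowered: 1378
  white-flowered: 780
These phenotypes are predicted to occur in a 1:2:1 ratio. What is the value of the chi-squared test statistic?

Total ratio parts = 4. Expected numbers out of 2870:
  red-flowered: 2870 × 1/4 = 717.5
  pink-flowered: 2870 × 2/4 = 1435
  white-flowered: 2870 × 1/4 = 717.5
χ² = Σ (O − E)² / E
  red-flowered: (712 − 717.5)² / 717.5 = 0.0422
  pink-flowered: (1378 − 1435)² / 1435 = 2.2641
  white-flowered: (780 − 717.5)² / 717.5 = 5.4443
χ² = 0.0422 + 2.2641 + 5.4443 = 7.7506 ≈ 7.751

7.751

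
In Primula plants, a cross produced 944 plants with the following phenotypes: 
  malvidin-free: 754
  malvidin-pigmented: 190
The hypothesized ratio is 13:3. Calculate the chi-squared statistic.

Expected counts for N = 944 under a 13:3 ratio (total parts = 16):
  malvidin-free: 944 × 13/16 = 767
  malvidin-pigmented: 944 × 3/16 = 177
χ² = Σ (O − E)² / E
  malvidin-free: (754 − 767)² / 767 = 0.2203
  malvidin-pigmented: (190 − 177)² / 177 = 0.9548
χ² = 0.2203 + 0.9548 = 1.1751 ≈ 1.175

1.175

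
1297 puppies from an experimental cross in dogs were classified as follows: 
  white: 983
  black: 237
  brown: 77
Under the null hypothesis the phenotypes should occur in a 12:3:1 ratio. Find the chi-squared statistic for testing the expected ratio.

0.469

Under the 12:3:1 hypothesis (Σ ratio = 16, N = 1297):
  white: 1297 × 12/16 = 972.75
  black: 1297 × 3/16 = 243.1875
  brown: 1297 × 1/16 = 81.0625
χ² = Σ (O − E)² / E
  white: (983 − 972.75)² / 972.75 = 0.1080
  black: (237 − 243.1875)² / 243.1875 = 0.1574
  brown: (77 − 81.0625)² / 81.0625 = 0.2036
χ² = 0.1080 + 0.1574 + 0.2036 = 0.469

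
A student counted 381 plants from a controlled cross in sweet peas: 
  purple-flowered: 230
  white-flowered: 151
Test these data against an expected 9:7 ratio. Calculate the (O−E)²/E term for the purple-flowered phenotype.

Total ratio parts = 16. Expected numbers out of 381:
  purple-flowered: 381 × 9/16 = 214.3125
  white-flowered: 381 × 7/16 = 166.6875
Contribution of purple-flowered: (230 − 214.3125)² / 214.3125 = 1.1483

1.148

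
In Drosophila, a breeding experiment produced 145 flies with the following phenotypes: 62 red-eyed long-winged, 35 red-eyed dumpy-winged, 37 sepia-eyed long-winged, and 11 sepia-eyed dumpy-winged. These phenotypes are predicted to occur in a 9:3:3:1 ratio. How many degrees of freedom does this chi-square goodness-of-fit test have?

3

A goodness-of-fit test with 4 phenotype classes has df = 4 − 1 = 3.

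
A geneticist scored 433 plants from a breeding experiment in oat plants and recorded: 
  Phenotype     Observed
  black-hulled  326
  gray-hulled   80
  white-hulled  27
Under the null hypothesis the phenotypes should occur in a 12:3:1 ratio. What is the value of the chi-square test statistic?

The 12:3:1 ratio has 16 parts, so with N = 433 the expected counts are:
  black-hulled: 433 × 12/16 = 324.75
  gray-hulled: 433 × 3/16 = 81.1875
  white-hulled: 433 × 1/16 = 27.0625
χ² = Σ (O − E)² / E
  black-hulled: (326 − 324.75)² / 324.75 = 0.0048
  gray-hulled: (80 − 81.1875)² / 81.1875 = 0.0174
  white-hulled: (27 − 27.0625)² / 27.0625 = 0.0001
χ² = 0.0048 + 0.0174 + 0.0001 = 0.0223 ≈ 0.022

0.022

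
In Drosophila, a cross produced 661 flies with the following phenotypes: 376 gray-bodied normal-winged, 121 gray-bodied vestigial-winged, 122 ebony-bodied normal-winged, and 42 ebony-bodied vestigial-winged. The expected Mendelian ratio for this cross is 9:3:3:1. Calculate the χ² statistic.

0.159

Expected counts for N = 661 under a 9:3:3:1 ratio (total parts = 16):
  gray-bodied normal-winged: 661 × 9/16 = 371.8125
  gray-bodied vestigial-winged: 661 × 3/16 = 123.9375
  ebony-bodied normal-winged: 661 × 3/16 = 123.9375
  ebony-bodied vestigial-winged: 661 × 1/16 = 41.3125
χ² = Σ (O − E)² / E
  gray-bodied normal-winged: (376 − 371.8125)² / 371.8125 = 0.0472
  gray-bodied vestigial-winged: (121 − 123.9375)² / 123.9375 = 0.0696
  ebony-bodied normal-winged: (122 − 123.9375)² / 123.9375 = 0.0303
  ebony-bodied vestigial-winged: (42 − 41.3125)² / 41.3125 = 0.0114
χ² = 0.0472 + 0.0696 + 0.0303 + 0.0114 = 0.1585 ≈ 0.159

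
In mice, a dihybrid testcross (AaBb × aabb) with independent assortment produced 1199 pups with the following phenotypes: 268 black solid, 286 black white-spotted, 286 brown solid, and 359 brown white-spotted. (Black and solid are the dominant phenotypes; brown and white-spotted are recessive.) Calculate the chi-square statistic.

A dihybrid testcross with independent assortment gives a 1:1:1:1 ratio.
The 1:1:1:1 ratio has 4 parts, so with N = 1199 the expected counts are:
  black solid: 1199 × 1/4 = 299.75
  black white-spotted: 1199 × 1/4 = 299.75
  brown solid: 1199 × 1/4 = 299.75
  brown white-spotted: 1199 × 1/4 = 299.75
χ² = Σ (O − E)² / E
  black solid: (268 − 299.75)² / 299.75 = 3.3630
  black white-spotted: (286 − 299.75)² / 299.75 = 0.6307
  brown solid: (286 − 299.75)² / 299.75 = 0.6307
  brown white-spotted: (359 − 299.75)² / 299.75 = 11.7116
χ² = 3.3630 + 0.6307 + 0.6307 + 11.7116 = 16.336

16.336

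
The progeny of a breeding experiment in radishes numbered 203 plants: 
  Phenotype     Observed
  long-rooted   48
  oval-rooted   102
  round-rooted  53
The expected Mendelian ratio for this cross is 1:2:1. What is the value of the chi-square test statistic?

0.251

The 1:2:1 ratio has 4 parts, so with N = 203 the expected counts are:
  long-rooted: 203 × 1/4 = 50.75
  oval-rooted: 203 × 2/4 = 101.5
  round-rooted: 203 × 1/4 = 50.75
χ² = Σ (O − E)² / E
  long-rooted: (48 − 50.75)² / 50.75 = 0.1490
  oval-rooted: (102 − 101.5)² / 101.5 = 0.0025
  round-rooted: (53 − 50.75)² / 50.75 = 0.0998
χ² = 0.1490 + 0.0025 + 0.0998 = 0.2513 ≈ 0.251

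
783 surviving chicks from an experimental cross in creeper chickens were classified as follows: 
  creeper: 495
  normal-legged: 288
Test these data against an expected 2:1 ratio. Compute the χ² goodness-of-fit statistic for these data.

Total ratio parts = 3. Expected numbers out of 783:
  creeper: 783 × 2/3 = 522
  normal-legged: 783 × 1/3 = 261
χ² = Σ (O − E)² / E
  creeper: (495 − 522)² / 522 = 1.3966
  normal-legged: (288 − 261)² / 261 = 2.7931
χ² = 1.3966 + 2.7931 = 4.1897 ≈ 4.190

4.190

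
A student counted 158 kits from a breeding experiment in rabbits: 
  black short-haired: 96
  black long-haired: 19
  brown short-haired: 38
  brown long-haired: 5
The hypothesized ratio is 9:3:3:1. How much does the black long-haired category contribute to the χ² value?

Under the 9:3:3:1 hypothesis (Σ ratio = 16, N = 158):
  black short-haired: 158 × 9/16 = 88.875
  black long-haired: 158 × 3/16 = 29.625
  brown short-haired: 158 × 3/16 = 29.625
  brown long-haired: 158 × 1/16 = 9.875
Contribution of black long-haired: (19 − 29.625)² / 29.625 = 3.8107

3.811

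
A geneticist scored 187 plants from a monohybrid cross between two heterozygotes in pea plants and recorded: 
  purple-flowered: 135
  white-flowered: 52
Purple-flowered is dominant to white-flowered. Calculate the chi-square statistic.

0.786

For a monohybrid cross between heterozygotes with complete dominance, the expected phenotypic ratio is 3:1.
Under the 3:1 hypothesis (Σ ratio = 4, N = 187):
  purple-flowered: 187 × 3/4 = 140.25
  white-flowered: 187 × 1/4 = 46.75
χ² = Σ (O − E)² / E
  purple-flowered: (135 − 140.25)² / 140.25 = 0.1965
  white-flowered: (52 − 46.75)² / 46.75 = 0.5896
χ² = 0.1965 + 0.5896 = 0.7861 ≈ 0.786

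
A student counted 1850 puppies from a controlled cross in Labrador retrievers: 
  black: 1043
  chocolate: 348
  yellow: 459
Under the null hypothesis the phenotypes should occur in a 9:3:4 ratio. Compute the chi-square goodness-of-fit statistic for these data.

Under the 9:3:4 hypothesis (Σ ratio = 16, N = 1850):
  black: 1850 × 9/16 = 1040.625
  chocolate: 1850 × 3/16 = 346.875
  yellow: 1850 × 4/16 = 462.5
χ² = Σ (O − E)² / E
  black: (1043 − 1040.625)² / 1040.625 = 0.0054
  chocolate: (348 − 346.875)² / 346.875 = 0.0036
  yellow: (459 − 462.5)² / 462.5 = 0.0265
χ² = 0.0054 + 0.0036 + 0.0265 = 0.0355 ≈ 0.036

0.036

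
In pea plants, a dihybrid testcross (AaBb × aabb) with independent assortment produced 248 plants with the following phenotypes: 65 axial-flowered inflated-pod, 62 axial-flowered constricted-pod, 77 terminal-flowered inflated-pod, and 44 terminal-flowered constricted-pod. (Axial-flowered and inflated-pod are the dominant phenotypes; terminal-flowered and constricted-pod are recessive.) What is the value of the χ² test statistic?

9.000

A dihybrid testcross with independent assortment gives a 1:1:1:1 ratio.
Total ratio parts = 4. Expected numbers out of 248:
  axial-flowered inflated-pod: 248 × 1/4 = 62
  axial-flowered constricted-pod: 248 × 1/4 = 62
  terminal-flowered inflated-pod: 248 × 1/4 = 62
  terminal-flowered constricted-pod: 248 × 1/4 = 62
χ² = Σ (O − E)² / E
  axial-flowered inflated-pod: (65 − 62)² / 62 = 0.1452
  axial-flowered constricted-pod: (62 − 62)² / 62 = 0.0000
  terminal-flowered inflated-pod: (77 − 62)² / 62 = 3.6290
  terminal-flowered constricted-pod: (44 − 62)² / 62 = 5.2258
χ² = 0.1452 + 0.0000 + 3.6290 + 5.2258 = 9.000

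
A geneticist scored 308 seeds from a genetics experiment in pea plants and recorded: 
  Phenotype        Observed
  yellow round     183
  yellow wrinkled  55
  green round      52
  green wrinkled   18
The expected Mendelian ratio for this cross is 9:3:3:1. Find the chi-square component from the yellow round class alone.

0.549

Total ratio parts = 16. Expected numbers out of 308:
  yellow round: 308 × 9/16 = 173.25
  yellow wrinkled: 308 × 3/16 = 57.75
  green round: 308 × 3/16 = 57.75
  green wrinkled: 308 × 1/16 = 19.25
Contribution of yellow round: (183 − 173.25)² / 173.25 = 0.5487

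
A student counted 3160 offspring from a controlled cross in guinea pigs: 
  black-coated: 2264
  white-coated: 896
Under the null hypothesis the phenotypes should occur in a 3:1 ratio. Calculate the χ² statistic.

18.964

The 3:1 ratio has 4 parts, so with N = 3160 the expected counts are:
  black-coated: 3160 × 3/4 = 2370
  white-coated: 3160 × 1/4 = 790
χ² = Σ (O − E)² / E
  black-coated: (2264 − 2370)² / 2370 = 4.7409
  white-coated: (896 − 790)² / 790 = 14.2228
χ² = 4.7409 + 14.2228 = 18.9637 ≈ 18.964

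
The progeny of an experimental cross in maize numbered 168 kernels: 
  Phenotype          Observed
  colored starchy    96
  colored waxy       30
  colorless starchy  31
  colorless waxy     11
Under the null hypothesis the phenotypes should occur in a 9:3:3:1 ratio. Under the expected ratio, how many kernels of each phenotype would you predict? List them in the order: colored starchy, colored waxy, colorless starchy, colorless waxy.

Under the 9:3:3:1 hypothesis (Σ ratio = 16, N = 168):
  colored starchy: 168 × 9/16 = 94.5
  colored waxy: 168 × 3/16 = 31.5
  colorless starchy: 168 × 3/16 = 31.5
  colorless waxy: 168 × 1/16 = 10.5

94.5, 31.5, 31.5, 10.5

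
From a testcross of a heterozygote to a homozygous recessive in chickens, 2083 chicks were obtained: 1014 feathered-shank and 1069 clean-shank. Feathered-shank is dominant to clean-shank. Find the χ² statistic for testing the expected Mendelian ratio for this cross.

A testcross of a heterozygote (Aa × aa) gives a 1:1 phenotypic ratio.
The 1:1 ratio has 2 parts, so with N = 2083 the expected counts are:
  feathered-shank: 2083 × 1/2 = 1041.5
  clean-shank: 2083 × 1/2 = 1041.5
χ² = Σ (O − E)² / E
  feathered-shank: (1014 − 1041.5)² / 1041.5 = 0.7261
  clean-shank: (1069 − 1041.5)² / 1041.5 = 0.7261
χ² = 0.7261 + 0.7261 = 1.4522 ≈ 1.452

1.452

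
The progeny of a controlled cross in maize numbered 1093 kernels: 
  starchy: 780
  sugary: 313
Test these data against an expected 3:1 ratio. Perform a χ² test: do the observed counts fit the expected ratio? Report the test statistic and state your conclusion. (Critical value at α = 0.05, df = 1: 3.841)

The 3:1 ratio has 4 parts, so with N = 1093 the expected counts are:
  starchy: 1093 × 3/4 = 819.75
  sugary: 1093 × 1/4 = 273.25
χ² = Σ (O − E)² / E
  starchy: (780 − 819.75)² / 819.75 = 1.9275
  sugary: (313 − 273.25)² / 273.25 = 5.7825
χ² = 1.9275 + 5.7825 = 7.710
Degrees of freedom = 2 − 1 = 1; critical value at α = 0.05 is 3.841.
Since 7.710 > 3.841, we reject the null hypothesis — the data do not fit the 3:1 ratio.

7.710; not consistent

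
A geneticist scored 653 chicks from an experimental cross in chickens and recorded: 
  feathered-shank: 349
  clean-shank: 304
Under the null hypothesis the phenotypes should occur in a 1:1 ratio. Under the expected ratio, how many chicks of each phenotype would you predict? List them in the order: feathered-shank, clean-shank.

Under the 1:1 hypothesis (Σ ratio = 2, N = 653):
  feathered-shank: 653 × 1/2 = 326.5
  clean-shank: 653 × 1/2 = 326.5

326.5, 326.5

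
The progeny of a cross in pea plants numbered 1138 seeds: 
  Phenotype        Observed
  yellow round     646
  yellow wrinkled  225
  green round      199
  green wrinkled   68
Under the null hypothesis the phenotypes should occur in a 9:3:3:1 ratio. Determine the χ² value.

Expected counts for N = 1138 under a 9:3:3:1 ratio (total parts = 16):
  yellow round: 1138 × 9/16 = 640.125
  yellow wrinkled: 1138 × 3/16 = 213.375
  green round: 1138 × 3/16 = 213.375
  green wrinkled: 1138 × 1/16 = 71.125
χ² = Σ (O − E)² / E
  yellow round: (646 − 640.125)² / 640.125 = 0.0539
  yellow wrinkled: (225 − 213.375)² / 213.375 = 0.6333
  green round: (199 − 213.375)² / 213.375 = 0.9684
  green wrinkled: (68 − 71.125)² / 71.125 = 0.1373
χ² = 0.0539 + 0.6333 + 0.9684 + 0.1373 = 1.7929 ≈ 1.793

1.793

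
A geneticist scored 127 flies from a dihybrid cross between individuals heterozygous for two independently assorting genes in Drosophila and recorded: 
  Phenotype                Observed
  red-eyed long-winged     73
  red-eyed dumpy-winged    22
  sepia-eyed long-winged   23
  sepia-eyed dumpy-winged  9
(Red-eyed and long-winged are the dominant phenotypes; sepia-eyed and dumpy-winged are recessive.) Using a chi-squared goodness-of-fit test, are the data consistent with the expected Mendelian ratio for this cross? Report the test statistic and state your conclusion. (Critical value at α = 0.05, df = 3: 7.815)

A dihybrid F₂ with independent assortment and complete dominance at both loci gives a 9:3:3:1 phenotypic ratio.
Total ratio parts = 16. Expected numbers out of 127:
  red-eyed long-winged: 127 × 9/16 = 71.4375
  red-eyed dumpy-winged: 127 × 3/16 = 23.8125
  sepia-eyed long-winged: 127 × 3/16 = 23.8125
  sepia-eyed dumpy-winged: 127 × 1/16 = 7.9375
χ² = Σ (O − E)² / E
  red-eyed long-winged: (73 − 71.4375)² / 71.4375 = 0.0342
  red-eyed dumpy-winged: (22 − 23.8125)² / 23.8125 = 0.1380
  sepia-eyed long-winged: (23 − 23.8125)² / 23.8125 = 0.0277
  sepia-eyed dumpy-winged: (9 − 7.9375)² / 7.9375 = 0.1422
χ² = 0.0342 + 0.1380 + 0.0277 + 0.1422 = 0.3421 ≈ 0.342
Degrees of freedom = 4 − 1 = 3; critical value at α = 0.05 is 7.815.
Since 0.342 < 7.815, we fail to reject the null hypothesis — the data are consistent with the 9:3:3:1 ratio.

0.342; consistent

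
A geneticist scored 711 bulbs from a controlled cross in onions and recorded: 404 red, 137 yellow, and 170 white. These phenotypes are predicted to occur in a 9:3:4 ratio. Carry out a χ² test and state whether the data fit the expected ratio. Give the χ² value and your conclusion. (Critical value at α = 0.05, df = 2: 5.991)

0.481; consistent

Under the 9:3:4 hypothesis (Σ ratio = 16, N = 711):
  red: 711 × 9/16 = 399.9375
  yellow: 711 × 3/16 = 133.3125
  white: 711 × 4/16 = 177.75
χ² = Σ (O − E)² / E
  red: (404 − 399.9375)² / 399.9375 = 0.0413
  yellow: (137 − 133.3125)² / 133.3125 = 0.1020
  white: (170 − 177.75)² / 177.75 = 0.3379
χ² = 0.0413 + 0.1020 + 0.3379 = 0.4812 ≈ 0.481
Degrees of freedom = 3 − 1 = 2; critical value at α = 0.05 is 5.991.
Since 0.481 < 5.991, we fail to reject the null hypothesis — the data are consistent with the 9:3:4 ratio.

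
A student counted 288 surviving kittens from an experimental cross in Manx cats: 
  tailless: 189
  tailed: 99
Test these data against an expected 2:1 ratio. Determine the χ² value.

Total ratio parts = 3. Expected numbers out of 288:
  tailless: 288 × 2/3 = 192
  tailed: 288 × 1/3 = 96
χ² = Σ (O − E)² / E
  tailless: (189 − 192)² / 192 = 0.0469
  tailed: (99 − 96)² / 96 = 0.0938
χ² = 0.0469 + 0.0938 = 0.1407 ≈ 0.141

0.141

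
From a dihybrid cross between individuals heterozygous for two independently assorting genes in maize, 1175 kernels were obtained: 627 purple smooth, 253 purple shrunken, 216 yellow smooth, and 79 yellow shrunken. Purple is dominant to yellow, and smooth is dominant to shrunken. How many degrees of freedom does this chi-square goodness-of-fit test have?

A dihybrid F₂ with independent assortment and complete dominance at both loci gives a 9:3:3:1 phenotypic ratio.
A goodness-of-fit test with 4 phenotype classes has df = 4 − 1 = 3.

3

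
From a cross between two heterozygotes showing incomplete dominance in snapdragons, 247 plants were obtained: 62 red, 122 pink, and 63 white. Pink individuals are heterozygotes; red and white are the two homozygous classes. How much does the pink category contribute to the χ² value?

With incomplete dominance, a heterozygote × heterozygote cross gives a 1:2:1 phenotypic ratio.
The 1:2:1 ratio has 4 parts, so with N = 247 the expected counts are:
  red: 247 × 1/4 = 61.75
  pink: 247 × 2/4 = 123.5
  white: 247 × 1/4 = 61.75
Contribution of pink: (122 − 123.5)² / 123.5 = 0.0182

0.018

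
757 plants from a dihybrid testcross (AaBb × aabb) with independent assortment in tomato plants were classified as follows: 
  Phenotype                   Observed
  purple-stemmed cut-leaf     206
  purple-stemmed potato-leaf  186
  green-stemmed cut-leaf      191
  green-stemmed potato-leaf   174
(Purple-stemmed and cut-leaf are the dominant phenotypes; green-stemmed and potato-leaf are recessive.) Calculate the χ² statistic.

A dihybrid testcross with independent assortment gives a 1:1:1:1 ratio.
Under the 1:1:1:1 hypothesis (Σ ratio = 4, N = 757):
  purple-stemmed cut-leaf: 757 × 1/4 = 189.25
  purple-stemmed potato-leaf: 757 × 1/4 = 189.25
  green-stemmed cut-leaf: 757 × 1/4 = 189.25
  green-stemmed potato-leaf: 757 × 1/4 = 189.25
χ² = Σ (O − E)² / E
  purple-stemmed cut-leaf: (206 − 189.25)² / 189.25 = 1.4825
  purple-stemmed potato-leaf: (186 − 189.25)² / 189.25 = 0.0558
  green-stemmed cut-leaf: (191 − 189.25)² / 189.25 = 0.0162
  green-stemmed potato-leaf: (174 − 189.25)² / 189.25 = 1.2289
χ² = 1.4825 + 0.0558 + 0.0162 + 1.2289 = 2.7834 ≈ 2.783

2.783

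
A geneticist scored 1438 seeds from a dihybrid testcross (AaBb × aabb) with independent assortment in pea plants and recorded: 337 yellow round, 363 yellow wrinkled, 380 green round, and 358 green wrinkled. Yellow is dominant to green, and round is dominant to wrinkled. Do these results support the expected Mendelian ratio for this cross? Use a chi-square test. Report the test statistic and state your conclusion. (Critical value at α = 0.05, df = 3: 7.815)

A dihybrid testcross with independent assortment gives a 1:1:1:1 ratio.
The 1:1:1:1 ratio has 4 parts, so with N = 1438 the expected counts are:
  yellow round: 1438 × 1/4 = 359.5
  yellow wrinkled: 1438 × 1/4 = 359.5
  green round: 1438 × 1/4 = 359.5
  green wrinkled: 1438 × 1/4 = 359.5
χ² = Σ (O − E)² / E
  yellow round: (337 − 359.5)² / 359.5 = 1.4082
  yellow wrinkled: (363 − 359.5)² / 359.5 = 0.0341
  green round: (380 − 359.5)² / 359.5 = 1.1690
  green wrinkled: (358 − 359.5)² / 359.5 = 0.0063
χ² = 1.4082 + 0.0341 + 1.1690 + 0.0063 = 2.6176 ≈ 2.618
Degrees of freedom = 4 − 1 = 3; critical value at α = 0.05 is 7.815.
Since 2.618 < 7.815, we fail to reject the null hypothesis — the data are consistent with the 1:1:1:1 ratio.

2.618; consistent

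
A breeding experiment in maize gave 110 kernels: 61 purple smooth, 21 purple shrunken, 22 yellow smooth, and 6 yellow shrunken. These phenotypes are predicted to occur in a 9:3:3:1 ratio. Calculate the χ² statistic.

Total ratio parts = 16. Expected numbers out of 110:
  purple smooth: 110 × 9/16 = 61.875
  purple shrunken: 110 × 3/16 = 20.625
  yellow smooth: 110 × 3/16 = 20.625
  yellow shrunken: 110 × 1/16 = 6.875
χ² = Σ (O − E)² / E
  purple smooth: (61 − 61.875)² / 61.875 = 0.0124
  purple shrunken: (21 − 20.625)² / 20.625 = 0.0068
  yellow smooth: (22 − 20.625)² / 20.625 = 0.0917
  yellow shrunken: (6 − 6.875)² / 6.875 = 0.1114
χ² = 0.0124 + 0.0068 + 0.0917 + 0.1114 = 0.2223 ≈ 0.222

0.222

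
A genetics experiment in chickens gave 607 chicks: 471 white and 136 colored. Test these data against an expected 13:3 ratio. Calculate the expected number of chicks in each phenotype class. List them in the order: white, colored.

493.1875, 113.8125

Under the 13:3 hypothesis (Σ ratio = 16, N = 607):
  white: 607 × 13/16 = 493.1875
  colored: 607 × 3/16 = 113.8125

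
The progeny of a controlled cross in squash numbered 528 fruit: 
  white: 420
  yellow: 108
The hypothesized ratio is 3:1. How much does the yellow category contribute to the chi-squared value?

4.364

Under the 3:1 hypothesis (Σ ratio = 4, N = 528):
  white: 528 × 3/4 = 396
  yellow: 528 × 1/4 = 132
Contribution of yellow: (108 − 132)² / 132 = 4.3636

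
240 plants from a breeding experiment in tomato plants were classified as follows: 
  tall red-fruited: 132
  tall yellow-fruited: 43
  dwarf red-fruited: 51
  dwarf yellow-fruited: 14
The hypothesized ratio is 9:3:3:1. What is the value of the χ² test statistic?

The 9:3:3:1 ratio has 16 parts, so with N = 240 the expected counts are:
  tall red-fruited: 240 × 9/16 = 135
  tall yellow-fruited: 240 × 3/16 = 45
  dwarf red-fruited: 240 × 3/16 = 45
  dwarf yellow-fruited: 240 × 1/16 = 15
χ² = Σ (O − E)² / E
  tall red-fruited: (132 − 135)² / 135 = 0.0667
  tall yellow-fruited: (43 − 45)² / 45 = 0.0889
  dwarf red-fruited: (51 − 45)² / 45 = 0.8000
  dwarf yellow-fruited: (14 − 15)² / 15 = 0.0667
χ² = 0.0667 + 0.0889 + 0.8000 + 0.0667 = 1.0223 ≈ 1.022

1.022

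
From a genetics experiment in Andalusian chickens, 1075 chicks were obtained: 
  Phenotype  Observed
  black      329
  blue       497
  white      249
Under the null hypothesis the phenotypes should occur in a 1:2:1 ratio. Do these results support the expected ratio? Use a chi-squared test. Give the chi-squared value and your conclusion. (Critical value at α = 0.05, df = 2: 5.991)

Total ratio parts = 4. Expected numbers out of 1075:
  black: 1075 × 1/4 = 268.75
  blue: 1075 × 2/4 = 537.5
  white: 1075 × 1/4 = 268.75
χ² = Σ (O − E)² / E
  black: (329 − 268.75)² / 268.75 = 13.5072
  blue: (497 − 537.5)² / 537.5 = 3.0516
  white: (249 − 268.75)² / 268.75 = 1.4514
χ² = 13.5072 + 3.0516 + 1.4514 = 18.0102 ≈ 18.010
Degrees of freedom = 3 − 1 = 2; critical value at α = 0.05 is 5.991.
Since 18.010 > 5.991, we reject the null hypothesis — the data do not fit the 1:2:1 ratio.

18.010; not consistent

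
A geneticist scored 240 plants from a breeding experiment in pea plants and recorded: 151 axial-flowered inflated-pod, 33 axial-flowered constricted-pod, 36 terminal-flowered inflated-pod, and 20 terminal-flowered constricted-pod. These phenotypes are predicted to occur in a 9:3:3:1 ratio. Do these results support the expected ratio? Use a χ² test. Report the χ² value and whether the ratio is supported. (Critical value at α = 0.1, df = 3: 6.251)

8.563; not consistent

Expected counts for N = 240 under a 9:3:3:1 ratio (total parts = 16):
  axial-flowered inflated-pod: 240 × 9/16 = 135
  axial-flowered constricted-pod: 240 × 3/16 = 45
  terminal-flowered inflated-pod: 240 × 3/16 = 45
  terminal-flowered constricted-pod: 240 × 1/16 = 15
χ² = Σ (O − E)² / E
  axial-flowered inflated-pod: (151 − 135)² / 135 = 1.8963
  axial-flowered constricted-pod: (33 − 45)² / 45 = 3.2000
  terminal-flowered inflated-pod: (36 − 45)² / 45 = 1.8000
  terminal-flowered constricted-pod: (20 − 15)² / 15 = 1.6667
χ² = 1.8963 + 3.2000 + 1.8000 + 1.6667 = 8.563
Degrees of freedom = 4 − 1 = 3; critical value at α = 0.1 is 6.251.
Since 8.563 > 6.251, we reject the null hypothesis — the data do not fit the 9:3:3:1 ratio.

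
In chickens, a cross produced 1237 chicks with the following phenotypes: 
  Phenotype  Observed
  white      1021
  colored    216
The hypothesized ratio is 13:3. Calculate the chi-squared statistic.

1.348

Expected counts for N = 1237 under a 13:3 ratio (total parts = 16):
  white: 1237 × 13/16 = 1005.0625
  colored: 1237 × 3/16 = 231.9375
χ² = Σ (O − E)² / E
  white: (1021 − 1005.0625)² / 1005.0625 = 0.2527
  colored: (216 − 231.9375)² / 231.9375 = 1.0951
χ² = 0.2527 + 1.0951 = 1.3478 ≈ 1.348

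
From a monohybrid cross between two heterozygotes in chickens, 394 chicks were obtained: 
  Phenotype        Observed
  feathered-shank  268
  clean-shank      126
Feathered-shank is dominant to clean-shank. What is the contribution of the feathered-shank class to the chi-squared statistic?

For a monohybrid cross between heterozygotes with complete dominance, the expected phenotypic ratio is 3:1.
The 3:1 ratio has 4 parts, so with N = 394 the expected counts are:
  feathered-shank: 394 × 3/4 = 295.5
  clean-shank: 394 × 1/4 = 98.5
Contribution of feathered-shank: (268 − 295.5)² / 295.5 = 2.5592

2.559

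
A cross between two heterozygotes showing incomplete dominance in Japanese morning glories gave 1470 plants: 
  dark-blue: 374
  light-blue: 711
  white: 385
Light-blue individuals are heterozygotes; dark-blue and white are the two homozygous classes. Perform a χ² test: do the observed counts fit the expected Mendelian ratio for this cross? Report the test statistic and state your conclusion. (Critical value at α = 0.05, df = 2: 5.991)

With incomplete dominance, a heterozygote × heterozygote cross gives a 1:2:1 phenotypic ratio.
Under the 1:2:1 hypothesis (Σ ratio = 4, N = 1470):
  dark-blue: 1470 × 1/4 = 367.5
  light-blue: 1470 × 2/4 = 735
  white: 1470 × 1/4 = 367.5
χ² = Σ (O − E)² / E
  dark-blue: (374 − 367.5)² / 367.5 = 0.1150
  light-blue: (711 − 735)² / 735 = 0.7837
  white: (385 − 367.5)² / 367.5 = 0.8333
χ² = 0.1150 + 0.7837 + 0.8333 = 1.732
Degrees of freedom = 3 − 1 = 2; critical value at α = 0.05 is 5.991.
Since 1.732 < 5.991, we fail to reject the null hypothesis — the data are consistent with the 1:2:1 ratio.

1.732; consistent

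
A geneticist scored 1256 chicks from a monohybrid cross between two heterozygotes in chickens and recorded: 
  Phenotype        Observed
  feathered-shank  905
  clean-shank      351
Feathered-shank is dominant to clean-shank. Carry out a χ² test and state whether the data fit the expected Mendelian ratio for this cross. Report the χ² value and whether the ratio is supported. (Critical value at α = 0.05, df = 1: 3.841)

For a monohybrid cross between heterozygotes with complete dominance, the expected phenotypic ratio is 3:1.
Total ratio parts = 4. Expected numbers out of 1256:
  feathered-shank: 1256 × 3/4 = 942
  clean-shank: 1256 × 1/4 = 314
χ² = Σ (O − E)² / E
  feathered-shank: (905 − 942)² / 942 = 1.4533
  clean-shank: (351 − 314)² / 314 = 4.3599
χ² = 1.4533 + 4.3599 = 5.8132 ≈ 5.813
Degrees of freedom = 2 − 1 = 1; critical value at α = 0.05 is 3.841.
Since 5.813 > 3.841, we reject the null hypothesis — the data do not fit the 3:1 ratio.

5.813; not consistent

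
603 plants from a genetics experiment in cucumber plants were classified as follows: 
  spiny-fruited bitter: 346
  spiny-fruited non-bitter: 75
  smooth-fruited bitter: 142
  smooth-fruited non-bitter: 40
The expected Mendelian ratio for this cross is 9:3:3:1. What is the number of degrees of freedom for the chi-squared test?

A goodness-of-fit test with 4 phenotype classes has df = 4 − 1 = 3.

3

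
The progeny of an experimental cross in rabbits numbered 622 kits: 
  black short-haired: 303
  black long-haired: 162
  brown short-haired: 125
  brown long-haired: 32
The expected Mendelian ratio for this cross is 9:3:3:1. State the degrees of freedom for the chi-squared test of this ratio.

3

A goodness-of-fit test with 4 phenotype classes has df = 4 − 1 = 3.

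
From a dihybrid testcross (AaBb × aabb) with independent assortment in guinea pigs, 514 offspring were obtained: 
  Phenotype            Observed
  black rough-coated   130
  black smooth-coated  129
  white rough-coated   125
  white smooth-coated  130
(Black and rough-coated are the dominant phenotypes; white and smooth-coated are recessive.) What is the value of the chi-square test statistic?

0.132

A dihybrid testcross with independent assortment gives a 1:1:1:1 ratio.
The 1:1:1:1 ratio has 4 parts, so with N = 514 the expected counts are:
  black rough-coated: 514 × 1/4 = 128.5
  black smooth-coated: 514 × 1/4 = 128.5
  white rough-coated: 514 × 1/4 = 128.5
  white smooth-coated: 514 × 1/4 = 128.5
χ² = Σ (O − E)² / E
  black rough-coated: (130 − 128.5)² / 128.5 = 0.0175
  black smooth-coated: (129 − 128.5)² / 128.5 = 0.0019
  white rough-coated: (125 − 128.5)² / 128.5 = 0.0953
  white smooth-coated: (130 − 128.5)² / 128.5 = 0.0175
χ² = 0.0175 + 0.0019 + 0.0953 + 0.0175 = 0.1322 ≈ 0.132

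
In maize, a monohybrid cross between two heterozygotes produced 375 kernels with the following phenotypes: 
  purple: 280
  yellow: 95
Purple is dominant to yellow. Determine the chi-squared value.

0.022

For a monohybrid cross between heterozygotes with complete dominance, the expected phenotypic ratio is 3:1.
Expected counts for N = 375 under a 3:1 ratio (total parts = 4):
  purple: 375 × 3/4 = 281.25
  yellow: 375 × 1/4 = 93.75
χ² = Σ (O − E)² / E
  purple: (280 − 281.25)² / 281.25 = 0.0056
  yellow: (95 − 93.75)² / 93.75 = 0.0167
χ² = 0.0056 + 0.0167 = 0.0223 ≈ 0.022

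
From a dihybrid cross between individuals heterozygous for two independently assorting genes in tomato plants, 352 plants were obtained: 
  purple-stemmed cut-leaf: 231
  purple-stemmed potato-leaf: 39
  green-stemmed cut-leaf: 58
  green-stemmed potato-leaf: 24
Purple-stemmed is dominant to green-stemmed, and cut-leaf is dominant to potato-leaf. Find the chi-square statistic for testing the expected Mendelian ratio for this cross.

A dihybrid F₂ with independent assortment and complete dominance at both loci gives a 9:3:3:1 phenotypic ratio.
The 9:3:3:1 ratio has 16 parts, so with N = 352 the expected counts are:
  purple-stemmed cut-leaf: 352 × 9/16 = 198
  purple-stemmed potato-leaf: 352 × 3/16 = 66
  green-stemmed cut-leaf: 352 × 3/16 = 66
  green-stemmed potato-leaf: 352 × 1/16 = 22
χ² = Σ (O − E)² / E
  purple-stemmed cut-leaf: (231 − 198)² / 198 = 5.5000
  purple-stemmed potato-leaf: (39 − 66)² / 66 = 11.0455
  green-stemmed cut-leaf: (58 − 66)² / 66 = 0.9697
  green-stemmed potato-leaf: (24 − 22)² / 22 = 0.1818
χ² = 5.5000 + 11.0455 + 0.9697 + 0.1818 = 17.697

17.697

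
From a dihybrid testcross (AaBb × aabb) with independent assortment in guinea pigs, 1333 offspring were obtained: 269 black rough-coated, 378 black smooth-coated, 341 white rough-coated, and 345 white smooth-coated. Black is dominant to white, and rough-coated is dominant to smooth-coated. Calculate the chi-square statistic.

A dihybrid testcross with independent assortment gives a 1:1:1:1 ratio.
The 1:1:1:1 ratio has 4 parts, so with N = 1333 the expected counts are:
  black rough-coated: 1333 × 1/4 = 333.25
  black smooth-coated: 1333 × 1/4 = 333.25
  white rough-coated: 1333 × 1/4 = 333.25
  white smooth-coated: 1333 × 1/4 = 333.25
χ² = Σ (O − E)² / E
  black rough-coated: (269 − 333.25)² / 333.25 = 12.3873
  black smooth-coated: (378 − 333.25)² / 333.25 = 6.0092
  white rough-coated: (341 − 333.25)² / 333.25 = 0.1802
  white smooth-coated: (345 − 333.25)² / 333.25 = 0.4143
χ² = 12.3873 + 6.0092 + 0.1802 + 0.4143 = 18.991

18.991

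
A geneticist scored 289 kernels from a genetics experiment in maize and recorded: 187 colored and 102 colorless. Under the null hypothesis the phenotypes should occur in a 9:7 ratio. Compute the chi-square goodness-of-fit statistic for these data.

8.397

Total ratio parts = 16. Expected numbers out of 289:
  colored: 289 × 9/16 = 162.5625
  colorless: 289 × 7/16 = 126.4375
χ² = Σ (O − E)² / E
  colored: (187 − 162.5625)² / 162.5625 = 3.6736
  colorless: (102 − 126.4375)² / 126.4375 = 4.7232
χ² = 3.6736 + 4.7232 = 8.3968 ≈ 8.397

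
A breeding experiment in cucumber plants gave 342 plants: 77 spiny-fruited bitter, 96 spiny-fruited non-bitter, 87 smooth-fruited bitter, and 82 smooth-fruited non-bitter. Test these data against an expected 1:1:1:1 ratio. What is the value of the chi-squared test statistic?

Expected counts for N = 342 under a 1:1:1:1 ratio (total parts = 4):
  spiny-fruited bitter: 342 × 1/4 = 85.5
  spiny-fruited non-bitter: 342 × 1/4 = 85.5
  smooth-fruited bitter: 342 × 1/4 = 85.5
  smooth-fruited non-bitter: 342 × 1/4 = 85.5
χ² = Σ (O − E)² / E
  spiny-fruited bitter: (77 − 85.5)² / 85.5 = 0.8450
  spiny-fruited non-bitter: (96 − 85.5)² / 85.5 = 1.2895
  smooth-fruited bitter: (87 − 85.5)² / 85.5 = 0.0263
  smooth-fruited non-bitter: (82 − 85.5)² / 85.5 = 0.1433
χ² = 0.8450 + 1.2895 + 0.0263 + 0.1433 = 2.3041 ≈ 2.304

2.304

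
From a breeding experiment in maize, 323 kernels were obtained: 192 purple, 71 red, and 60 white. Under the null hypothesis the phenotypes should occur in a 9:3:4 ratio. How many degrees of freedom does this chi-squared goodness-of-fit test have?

2

A goodness-of-fit test with 3 phenotype classes has df = 3 − 1 = 2.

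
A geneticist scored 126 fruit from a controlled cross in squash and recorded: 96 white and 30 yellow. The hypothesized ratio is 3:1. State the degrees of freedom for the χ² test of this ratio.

1

A goodness-of-fit test with 2 phenotype classes has df = 2 − 1 = 1.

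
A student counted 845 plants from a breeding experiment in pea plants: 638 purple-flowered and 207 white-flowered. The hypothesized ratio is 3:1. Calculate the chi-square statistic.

Total ratio parts = 4. Expected numbers out of 845:
  purple-flowered: 845 × 3/4 = 633.75
  white-flowered: 845 × 1/4 = 211.25
χ² = Σ (O − E)² / E
  purple-flowered: (638 − 633.75)² / 633.75 = 0.0285
  white-flowered: (207 − 211.25)² / 211.25 = 0.0855
χ² = 0.0285 + 0.0855 = 0.114

0.114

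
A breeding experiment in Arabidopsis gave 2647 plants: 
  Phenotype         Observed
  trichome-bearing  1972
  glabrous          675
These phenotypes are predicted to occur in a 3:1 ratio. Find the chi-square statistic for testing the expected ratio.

0.354

Under the 3:1 hypothesis (Σ ratio = 4, N = 2647):
  trichome-bearing: 2647 × 3/4 = 1985.25
  glabrous: 2647 × 1/4 = 661.75
χ² = Σ (O − E)² / E
  trichome-bearing: (1972 − 1985.25)² / 1985.25 = 0.0884
  glabrous: (675 − 661.75)² / 661.75 = 0.2653
χ² = 0.0884 + 0.2653 = 0.3537 ≈ 0.354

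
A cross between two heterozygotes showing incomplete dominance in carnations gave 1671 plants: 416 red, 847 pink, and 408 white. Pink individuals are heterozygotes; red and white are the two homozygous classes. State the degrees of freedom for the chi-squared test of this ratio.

2

With incomplete dominance, a heterozygote × heterozygote cross gives a 1:2:1 phenotypic ratio.
A goodness-of-fit test with 3 phenotype classes has df = 3 − 1 = 2.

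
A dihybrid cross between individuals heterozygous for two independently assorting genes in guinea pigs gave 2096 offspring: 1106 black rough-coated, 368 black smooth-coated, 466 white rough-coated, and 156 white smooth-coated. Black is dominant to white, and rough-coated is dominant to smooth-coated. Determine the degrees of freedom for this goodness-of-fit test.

A dihybrid F₂ with independent assortment and complete dominance at both loci gives a 9:3:3:1 phenotypic ratio.
A goodness-of-fit test with 4 phenotype classes has df = 4 − 1 = 3.

3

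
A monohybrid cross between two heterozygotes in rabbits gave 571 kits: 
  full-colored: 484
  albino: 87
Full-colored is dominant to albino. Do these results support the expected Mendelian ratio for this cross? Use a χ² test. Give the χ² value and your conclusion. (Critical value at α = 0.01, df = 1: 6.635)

For a monohybrid cross between heterozygotes with complete dominance, the expected phenotypic ratio is 3:1.
Under the 3:1 hypothesis (Σ ratio = 4, N = 571):
  full-colored: 571 × 3/4 = 428.25
  albino: 571 × 1/4 = 142.75
χ² = Σ (O − E)² / E
  full-colored: (484 − 428.25)² / 428.25 = 7.2576
  albino: (87 − 142.75)² / 142.75 = 21.7728
χ² = 7.2576 + 21.7728 = 29.0304 ≈ 29.030
Degrees of freedom = 2 − 1 = 1; critical value at α = 0.01 is 6.635.
Since 29.030 > 6.635, we reject the null hypothesis — the data do not fit the 3:1 ratio.

29.030; not consistent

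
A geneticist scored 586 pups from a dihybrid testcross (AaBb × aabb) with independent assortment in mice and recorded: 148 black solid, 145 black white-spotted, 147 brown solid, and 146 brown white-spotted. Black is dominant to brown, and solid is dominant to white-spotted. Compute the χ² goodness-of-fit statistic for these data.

0.034

A dihybrid testcross with independent assortment gives a 1:1:1:1 ratio.
Total ratio parts = 4. Expected numbers out of 586:
  black solid: 586 × 1/4 = 146.5
  black white-spotted: 586 × 1/4 = 146.5
  brown solid: 586 × 1/4 = 146.5
  brown white-spotted: 586 × 1/4 = 146.5
χ² = Σ (O − E)² / E
  black solid: (148 − 146.5)² / 146.5 = 0.0154
  black white-spotted: (145 − 146.5)² / 146.5 = 0.0154
  brown solid: (147 − 146.5)² / 146.5 = 0.0017
  brown white-spotted: (146 − 146.5)² / 146.5 = 0.0017
χ² = 0.0154 + 0.0154 + 0.0017 + 0.0017 = 0.0342 ≈ 0.034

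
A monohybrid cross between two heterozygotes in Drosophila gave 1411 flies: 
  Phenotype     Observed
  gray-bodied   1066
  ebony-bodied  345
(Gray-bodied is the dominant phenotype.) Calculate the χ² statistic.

For a monohybrid cross between heterozygotes with complete dominance, the expected phenotypic ratio is 3:1.
Expected counts for N = 1411 under a 3:1 ratio (total parts = 4):
  gray-bodied: 1411 × 3/4 = 1058.25
  ebony-bodied: 1411 × 1/4 = 352.75
χ² = Σ (O − E)² / E
  gray-bodied: (1066 − 1058.25)² / 1058.25 = 0.0568
  ebony-bodied: (345 − 352.75)² / 352.75 = 0.1703
χ² = 0.0568 + 0.1703 = 0.2271 ≈ 0.227

0.227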